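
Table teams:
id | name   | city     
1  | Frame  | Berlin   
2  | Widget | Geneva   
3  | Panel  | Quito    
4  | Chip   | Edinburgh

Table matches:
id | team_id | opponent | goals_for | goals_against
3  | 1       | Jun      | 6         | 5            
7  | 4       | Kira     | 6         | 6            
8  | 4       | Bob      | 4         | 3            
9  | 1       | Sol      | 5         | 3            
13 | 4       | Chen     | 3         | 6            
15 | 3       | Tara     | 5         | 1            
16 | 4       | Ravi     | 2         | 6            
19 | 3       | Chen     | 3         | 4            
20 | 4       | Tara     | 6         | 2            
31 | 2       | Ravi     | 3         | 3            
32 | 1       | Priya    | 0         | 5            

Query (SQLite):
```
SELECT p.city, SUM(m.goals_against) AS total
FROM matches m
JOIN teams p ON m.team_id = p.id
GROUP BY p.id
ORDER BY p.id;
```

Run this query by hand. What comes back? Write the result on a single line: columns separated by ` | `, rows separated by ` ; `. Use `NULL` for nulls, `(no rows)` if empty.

Berlin | 13 ; Geneva | 3 ; Quito | 5 ; Edinburgh | 23

Join each matches row to its teams via team_id.
Group joined rows by teams.id; compute SUM(m.goals_against) per group.
  1: ids {3, 9, 32} → SUM(m.goals_against)=13
  2: ids {31} → SUM(m.goals_against)=3
  3: ids {15, 19} → SUM(m.goals_against)=5
  4: ids {7, 8, 13, 16, 20} → SUM(m.goals_against)=23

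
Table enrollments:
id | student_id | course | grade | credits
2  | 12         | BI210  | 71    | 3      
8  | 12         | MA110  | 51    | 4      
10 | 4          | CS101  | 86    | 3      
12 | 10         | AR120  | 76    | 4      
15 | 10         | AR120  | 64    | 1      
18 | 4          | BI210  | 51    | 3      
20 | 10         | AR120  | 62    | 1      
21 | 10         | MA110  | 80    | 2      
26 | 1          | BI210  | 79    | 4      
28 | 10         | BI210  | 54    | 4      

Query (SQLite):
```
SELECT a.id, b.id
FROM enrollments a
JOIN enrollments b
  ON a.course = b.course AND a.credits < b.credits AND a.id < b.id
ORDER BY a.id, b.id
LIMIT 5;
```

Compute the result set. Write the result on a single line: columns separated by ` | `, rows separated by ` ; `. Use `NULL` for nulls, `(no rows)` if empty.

Pairs (a,b) with same course, a.credits < b.credits, a.id < b.id.
course groups: AR120:{12,15,20} BI210:{2,18,26,28} CS101:{10} MA110:{8,21}
Ordered by (a.id, b.id); first 5.

2 | 26 ; 2 | 28 ; 18 | 26 ; 18 | 28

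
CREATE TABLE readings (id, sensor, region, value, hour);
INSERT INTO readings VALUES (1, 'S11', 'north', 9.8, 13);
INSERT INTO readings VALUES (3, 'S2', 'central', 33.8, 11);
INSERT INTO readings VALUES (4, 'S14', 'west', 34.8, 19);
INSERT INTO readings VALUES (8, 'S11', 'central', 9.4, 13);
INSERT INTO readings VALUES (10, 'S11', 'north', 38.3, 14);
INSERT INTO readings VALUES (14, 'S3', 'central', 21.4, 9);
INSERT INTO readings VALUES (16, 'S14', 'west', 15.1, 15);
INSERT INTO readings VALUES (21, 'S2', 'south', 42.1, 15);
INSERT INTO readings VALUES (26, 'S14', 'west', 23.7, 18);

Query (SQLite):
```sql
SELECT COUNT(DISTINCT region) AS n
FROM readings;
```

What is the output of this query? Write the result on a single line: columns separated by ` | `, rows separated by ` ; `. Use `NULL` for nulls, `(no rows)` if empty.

Count distinct non-NULL region values.

4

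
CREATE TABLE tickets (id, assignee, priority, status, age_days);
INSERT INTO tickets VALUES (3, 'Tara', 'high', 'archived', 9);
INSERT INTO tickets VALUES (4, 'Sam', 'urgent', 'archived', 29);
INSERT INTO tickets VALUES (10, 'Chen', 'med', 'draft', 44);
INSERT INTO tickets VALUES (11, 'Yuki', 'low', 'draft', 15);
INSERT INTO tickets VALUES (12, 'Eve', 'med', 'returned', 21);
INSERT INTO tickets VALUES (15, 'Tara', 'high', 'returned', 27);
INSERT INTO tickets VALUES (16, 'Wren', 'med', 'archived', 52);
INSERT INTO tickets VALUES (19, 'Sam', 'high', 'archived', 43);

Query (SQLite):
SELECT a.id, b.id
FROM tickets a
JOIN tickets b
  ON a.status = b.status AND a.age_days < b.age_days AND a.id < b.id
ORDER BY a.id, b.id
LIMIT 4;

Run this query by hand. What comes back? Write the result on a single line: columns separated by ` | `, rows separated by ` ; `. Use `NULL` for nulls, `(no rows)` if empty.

Pairs (a,b) with same status, a.age_days < b.age_days, a.id < b.id.
status groups: archived:{3,4,16,19} draft:{10,11} returned:{12,15}
Ordered by (a.id, b.id); first 4.

3 | 4 ; 3 | 16 ; 3 | 19 ; 4 | 16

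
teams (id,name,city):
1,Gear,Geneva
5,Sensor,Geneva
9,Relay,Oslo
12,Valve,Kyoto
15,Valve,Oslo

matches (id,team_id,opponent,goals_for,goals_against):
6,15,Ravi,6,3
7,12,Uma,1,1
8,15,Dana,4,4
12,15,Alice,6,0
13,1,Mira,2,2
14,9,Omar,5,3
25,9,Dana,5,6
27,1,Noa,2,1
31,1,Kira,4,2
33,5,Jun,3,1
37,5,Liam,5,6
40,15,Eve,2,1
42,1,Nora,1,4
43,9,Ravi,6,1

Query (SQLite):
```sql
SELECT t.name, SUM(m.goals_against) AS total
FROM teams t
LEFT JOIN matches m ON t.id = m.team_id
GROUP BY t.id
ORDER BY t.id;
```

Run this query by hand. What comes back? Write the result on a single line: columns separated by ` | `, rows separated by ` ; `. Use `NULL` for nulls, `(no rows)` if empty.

Gear | 9 ; Sensor | 7 ; Relay | 10 ; Valve | 1 ; Valve | 8

LEFT JOIN keeps every teams row; unmatched ones get NULL for matches columns.
Group by teams.id and compute SUM(m.goals_against). SUM over an all-NULL group is NULL.
  1: ids {13, 27, 31, 42} → SUM(m.goals_against)=9
  5: ids {33, 37} → SUM(m.goals_against)=7
  9: ids {14, 25, 43} → SUM(m.goals_against)=10
  12: ids {7} → SUM(m.goals_against)=1
  15: ids {6, 8, 12, 40} → SUM(m.goals_against)=8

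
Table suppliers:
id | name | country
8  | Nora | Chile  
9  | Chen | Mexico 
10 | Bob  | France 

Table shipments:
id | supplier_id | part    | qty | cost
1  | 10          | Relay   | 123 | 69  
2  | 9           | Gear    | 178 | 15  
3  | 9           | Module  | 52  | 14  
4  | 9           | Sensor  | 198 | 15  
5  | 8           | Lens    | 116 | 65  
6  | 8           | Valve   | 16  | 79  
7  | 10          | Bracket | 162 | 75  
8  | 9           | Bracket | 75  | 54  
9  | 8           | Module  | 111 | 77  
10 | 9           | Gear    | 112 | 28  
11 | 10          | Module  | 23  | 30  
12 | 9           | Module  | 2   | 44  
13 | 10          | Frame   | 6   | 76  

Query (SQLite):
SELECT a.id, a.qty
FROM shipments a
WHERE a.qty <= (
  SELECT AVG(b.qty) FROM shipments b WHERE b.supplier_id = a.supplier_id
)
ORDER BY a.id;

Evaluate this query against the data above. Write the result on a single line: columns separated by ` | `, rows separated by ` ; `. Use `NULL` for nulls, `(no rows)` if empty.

3 | 52 ; 6 | 16 ; 8 | 75 ; 11 | 23 ; 12 | 2 ; 13 | 6

For each shipments row a, compute AVG(qty) over rows sharing a.supplier_id.
Keep row a if a.qty <= that per-group AVG.
  supplier_id=8: AVG(qty) = 81.0
  supplier_id=9: AVG(qty) = 102.833333
  supplier_id=10: AVG(qty) = 78.5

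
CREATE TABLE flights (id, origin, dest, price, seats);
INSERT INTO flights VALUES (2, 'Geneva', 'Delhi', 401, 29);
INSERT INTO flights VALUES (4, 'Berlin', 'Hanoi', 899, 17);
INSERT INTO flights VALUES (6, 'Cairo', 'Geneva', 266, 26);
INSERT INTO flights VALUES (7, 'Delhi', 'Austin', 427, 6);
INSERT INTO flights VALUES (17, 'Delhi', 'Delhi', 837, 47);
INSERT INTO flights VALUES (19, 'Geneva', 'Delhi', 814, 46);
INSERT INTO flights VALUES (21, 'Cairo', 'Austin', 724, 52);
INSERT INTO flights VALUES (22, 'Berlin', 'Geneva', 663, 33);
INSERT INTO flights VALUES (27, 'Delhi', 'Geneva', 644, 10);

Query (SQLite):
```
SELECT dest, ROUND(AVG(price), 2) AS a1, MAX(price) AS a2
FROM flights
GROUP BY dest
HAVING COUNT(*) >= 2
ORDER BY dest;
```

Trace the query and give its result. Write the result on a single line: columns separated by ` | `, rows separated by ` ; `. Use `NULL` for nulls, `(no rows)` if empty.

Group flights by dest.
Per group compute: ROUND(AVG(price), 2), MAX(price).
HAVING: drop groups with fewer than 2 rows.
  Austin: ids {7, 21} → ROUND(AVG(price), 2)=575.5, MAX(price)=724
  Delhi: ids {2, 17, 19} → ROUND(AVG(price), 2)=684, MAX(price)=837
  Geneva: ids {6, 22, 27} → ROUND(AVG(price), 2)=524.33, MAX(price)=663
  Hanoi: ids {4} → ROUND(AVG(price), 2)=899, MAX(price)=899

Austin | 575.5 | 724 ; Delhi | 684 | 837 ; Geneva | 524.33 | 663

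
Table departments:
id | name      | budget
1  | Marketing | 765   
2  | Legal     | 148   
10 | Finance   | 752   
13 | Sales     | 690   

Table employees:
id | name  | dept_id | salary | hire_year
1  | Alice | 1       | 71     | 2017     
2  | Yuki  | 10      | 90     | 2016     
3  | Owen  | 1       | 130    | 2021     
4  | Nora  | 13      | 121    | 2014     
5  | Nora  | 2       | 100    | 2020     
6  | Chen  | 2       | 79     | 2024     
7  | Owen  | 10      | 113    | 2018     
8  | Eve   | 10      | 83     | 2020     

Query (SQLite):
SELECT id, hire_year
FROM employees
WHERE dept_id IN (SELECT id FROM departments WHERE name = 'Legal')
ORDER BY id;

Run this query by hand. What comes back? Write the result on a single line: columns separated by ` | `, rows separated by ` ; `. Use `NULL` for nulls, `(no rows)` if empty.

Inner query: departments.id where name = 'Legal'.
Outer: keep employees rows whose dept_id is in that set.
Inner query → {2}

5 | 2020 ; 6 | 2024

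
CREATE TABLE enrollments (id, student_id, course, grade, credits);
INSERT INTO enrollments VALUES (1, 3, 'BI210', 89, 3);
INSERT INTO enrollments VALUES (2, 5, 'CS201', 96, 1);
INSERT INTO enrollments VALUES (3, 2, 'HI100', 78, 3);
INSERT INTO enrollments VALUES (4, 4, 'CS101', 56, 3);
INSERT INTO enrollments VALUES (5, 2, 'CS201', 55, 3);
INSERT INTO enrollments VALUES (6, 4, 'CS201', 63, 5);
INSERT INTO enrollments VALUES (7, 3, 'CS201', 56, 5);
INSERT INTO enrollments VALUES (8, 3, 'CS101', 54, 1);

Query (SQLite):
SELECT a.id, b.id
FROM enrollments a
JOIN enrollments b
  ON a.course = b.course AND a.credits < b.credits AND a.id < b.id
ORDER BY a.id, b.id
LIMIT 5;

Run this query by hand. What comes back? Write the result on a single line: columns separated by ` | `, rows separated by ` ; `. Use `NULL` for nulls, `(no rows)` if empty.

Pairs (a,b) with same course, a.credits < b.credits, a.id < b.id.
course groups: BI210:{1} CS101:{4,8} CS201:{2,5,6,7} HI100:{3}
Ordered by (a.id, b.id); first 5.

2 | 5 ; 2 | 6 ; 2 | 7 ; 5 | 6 ; 5 | 7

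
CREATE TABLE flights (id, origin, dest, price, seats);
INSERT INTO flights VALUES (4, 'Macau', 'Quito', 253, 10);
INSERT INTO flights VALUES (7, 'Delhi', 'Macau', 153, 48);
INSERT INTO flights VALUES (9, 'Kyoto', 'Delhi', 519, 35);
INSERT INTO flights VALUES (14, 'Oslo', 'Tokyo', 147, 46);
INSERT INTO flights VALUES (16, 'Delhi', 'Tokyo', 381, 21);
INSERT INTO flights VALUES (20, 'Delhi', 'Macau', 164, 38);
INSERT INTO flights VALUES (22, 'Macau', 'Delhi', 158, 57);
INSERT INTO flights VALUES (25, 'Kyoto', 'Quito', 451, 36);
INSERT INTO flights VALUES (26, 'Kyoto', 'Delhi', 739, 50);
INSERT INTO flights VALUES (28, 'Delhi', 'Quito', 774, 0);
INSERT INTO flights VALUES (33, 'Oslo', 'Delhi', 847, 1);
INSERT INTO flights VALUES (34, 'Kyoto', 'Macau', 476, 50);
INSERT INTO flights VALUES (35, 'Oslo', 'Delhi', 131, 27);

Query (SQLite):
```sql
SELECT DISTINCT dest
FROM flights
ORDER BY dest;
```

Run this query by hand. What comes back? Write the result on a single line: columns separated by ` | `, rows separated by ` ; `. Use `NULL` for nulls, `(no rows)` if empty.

Delhi ; Macau ; Quito ; Tokyo

Collect distinct dest values from flights.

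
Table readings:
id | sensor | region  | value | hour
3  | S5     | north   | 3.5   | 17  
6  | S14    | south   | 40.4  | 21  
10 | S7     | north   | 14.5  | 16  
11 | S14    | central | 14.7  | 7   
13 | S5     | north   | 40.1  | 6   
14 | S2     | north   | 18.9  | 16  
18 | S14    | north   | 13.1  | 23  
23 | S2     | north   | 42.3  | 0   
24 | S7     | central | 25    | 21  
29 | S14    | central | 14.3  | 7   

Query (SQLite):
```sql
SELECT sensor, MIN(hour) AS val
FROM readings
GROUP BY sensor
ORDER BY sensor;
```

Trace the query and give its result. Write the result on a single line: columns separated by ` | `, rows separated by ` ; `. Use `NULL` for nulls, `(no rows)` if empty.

S14 | 7 ; S2 | 0 ; S5 | 6 ; S7 | 16

Partition readings by sensor; compute MIN(hour) within each group.
  S14: ids {6, 11, 18, 29} → MIN(hour)=7
  S2: ids {14, 23} → MIN(hour)=0
  S5: ids {3, 13} → MIN(hour)=6
  S7: ids {10, 24} → MIN(hour)=16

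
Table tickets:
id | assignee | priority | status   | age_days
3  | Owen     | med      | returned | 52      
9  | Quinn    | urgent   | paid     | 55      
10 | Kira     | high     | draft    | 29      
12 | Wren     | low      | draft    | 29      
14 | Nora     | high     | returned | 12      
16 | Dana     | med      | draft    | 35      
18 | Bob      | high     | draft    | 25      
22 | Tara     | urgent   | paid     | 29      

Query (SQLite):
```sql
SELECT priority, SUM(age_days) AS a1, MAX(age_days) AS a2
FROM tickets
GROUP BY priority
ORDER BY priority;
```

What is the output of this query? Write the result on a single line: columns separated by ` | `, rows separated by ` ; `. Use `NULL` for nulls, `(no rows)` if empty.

Group tickets by priority.
Per group compute: SUM(age_days), MAX(age_days).
  high: ids {10, 14, 18} → SUM(age_days)=66, MAX(age_days)=29
  low: ids {12} → SUM(age_days)=29, MAX(age_days)=29
  med: ids {3, 16} → SUM(age_days)=87, MAX(age_days)=52
  urgent: ids {9, 22} → SUM(age_days)=84, MAX(age_days)=55

high | 66 | 29 ; low | 29 | 29 ; med | 87 | 52 ; urgent | 84 | 55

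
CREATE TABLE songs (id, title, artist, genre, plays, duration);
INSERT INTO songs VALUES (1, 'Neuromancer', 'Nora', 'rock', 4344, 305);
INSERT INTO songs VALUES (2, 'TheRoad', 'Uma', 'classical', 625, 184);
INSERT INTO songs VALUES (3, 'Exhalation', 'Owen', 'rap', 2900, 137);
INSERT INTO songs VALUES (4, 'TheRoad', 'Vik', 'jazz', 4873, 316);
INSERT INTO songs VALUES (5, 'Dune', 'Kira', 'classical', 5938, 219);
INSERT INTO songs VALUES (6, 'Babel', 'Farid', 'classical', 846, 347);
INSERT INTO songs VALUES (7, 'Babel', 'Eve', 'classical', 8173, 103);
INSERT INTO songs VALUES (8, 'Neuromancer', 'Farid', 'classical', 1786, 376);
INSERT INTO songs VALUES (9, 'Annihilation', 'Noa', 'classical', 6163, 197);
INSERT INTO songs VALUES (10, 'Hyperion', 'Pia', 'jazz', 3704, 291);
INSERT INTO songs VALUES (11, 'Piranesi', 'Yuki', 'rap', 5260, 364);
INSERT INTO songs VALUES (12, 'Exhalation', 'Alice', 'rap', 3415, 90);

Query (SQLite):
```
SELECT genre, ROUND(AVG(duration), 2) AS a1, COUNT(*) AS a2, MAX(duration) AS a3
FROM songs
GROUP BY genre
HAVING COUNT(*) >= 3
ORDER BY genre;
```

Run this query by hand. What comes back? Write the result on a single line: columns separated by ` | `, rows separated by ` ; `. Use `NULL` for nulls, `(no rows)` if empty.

Group songs by genre.
Per group compute: ROUND(AVG(duration), 2), COUNT(*), MAX(duration).
HAVING: drop groups with fewer than 3 rows.
  classical: ids {2, 5, 6, 7, 8, 9} → ROUND(AVG(duration), 2)=237.67, COUNT(*)=6, MAX(duration)=376
  jazz: ids {4, 10} → ROUND(AVG(duration), 2)=303.5, COUNT(*)=2, MAX(duration)=316
  rap: ids {3, 11, 12} → ROUND(AVG(duration), 2)=197, COUNT(*)=3, MAX(duration)=364
  rock: ids {1} → ROUND(AVG(duration), 2)=305, COUNT(*)=1, MAX(duration)=305

classical | 237.67 | 6 | 376 ; rap | 197 | 3 | 364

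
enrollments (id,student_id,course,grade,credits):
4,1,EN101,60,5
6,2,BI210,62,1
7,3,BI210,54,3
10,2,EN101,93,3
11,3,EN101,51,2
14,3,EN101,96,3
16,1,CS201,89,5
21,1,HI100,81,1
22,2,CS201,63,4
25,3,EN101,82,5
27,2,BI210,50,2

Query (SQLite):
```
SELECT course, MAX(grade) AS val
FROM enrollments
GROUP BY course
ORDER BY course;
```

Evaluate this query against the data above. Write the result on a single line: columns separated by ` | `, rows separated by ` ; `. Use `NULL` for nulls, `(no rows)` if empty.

Partition enrollments by course; compute MAX(grade) within each group.
  BI210: ids {6, 7, 27} → MAX(grade)=62
  CS201: ids {16, 22} → MAX(grade)=89
  EN101: ids {4, 10, 11, 14, 25} → MAX(grade)=96
  HI100: ids {21} → MAX(grade)=81

BI210 | 62 ; CS201 | 89 ; EN101 | 96 ; HI100 | 81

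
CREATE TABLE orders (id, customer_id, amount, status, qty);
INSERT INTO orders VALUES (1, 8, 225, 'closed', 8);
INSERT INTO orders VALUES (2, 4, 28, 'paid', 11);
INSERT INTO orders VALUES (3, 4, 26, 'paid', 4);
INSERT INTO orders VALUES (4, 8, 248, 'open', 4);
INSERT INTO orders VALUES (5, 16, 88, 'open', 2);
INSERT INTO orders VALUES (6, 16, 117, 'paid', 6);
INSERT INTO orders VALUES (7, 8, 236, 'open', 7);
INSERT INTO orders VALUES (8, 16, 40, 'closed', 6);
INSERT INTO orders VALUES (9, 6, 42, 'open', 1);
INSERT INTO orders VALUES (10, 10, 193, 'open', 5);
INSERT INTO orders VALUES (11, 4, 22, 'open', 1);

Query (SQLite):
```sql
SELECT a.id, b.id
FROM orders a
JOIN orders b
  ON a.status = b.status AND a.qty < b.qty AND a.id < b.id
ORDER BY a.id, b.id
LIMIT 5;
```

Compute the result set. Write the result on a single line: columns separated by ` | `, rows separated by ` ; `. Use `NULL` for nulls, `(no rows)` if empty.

Pairs (a,b) with same status, a.qty < b.qty, a.id < b.id.
status groups: closed:{1,8} open:{4,5,7,9,10,11} paid:{2,3,6}
Ordered by (a.id, b.id); first 5.

3 | 6 ; 4 | 7 ; 4 | 10 ; 5 | 7 ; 5 | 10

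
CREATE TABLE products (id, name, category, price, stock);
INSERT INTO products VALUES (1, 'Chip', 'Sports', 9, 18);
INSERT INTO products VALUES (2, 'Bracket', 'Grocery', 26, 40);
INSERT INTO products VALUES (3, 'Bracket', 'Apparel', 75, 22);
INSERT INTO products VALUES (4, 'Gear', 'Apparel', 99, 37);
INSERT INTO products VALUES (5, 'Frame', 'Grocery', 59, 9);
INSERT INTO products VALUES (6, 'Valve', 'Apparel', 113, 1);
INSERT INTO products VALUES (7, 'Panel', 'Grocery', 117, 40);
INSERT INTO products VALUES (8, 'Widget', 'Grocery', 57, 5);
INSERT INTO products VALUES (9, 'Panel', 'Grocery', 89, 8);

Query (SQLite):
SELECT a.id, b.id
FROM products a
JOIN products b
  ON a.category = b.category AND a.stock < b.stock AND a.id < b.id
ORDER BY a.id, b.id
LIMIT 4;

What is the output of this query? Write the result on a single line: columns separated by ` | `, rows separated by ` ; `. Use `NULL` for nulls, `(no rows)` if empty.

Pairs (a,b) with same category, a.stock < b.stock, a.id < b.id.
category groups: Apparel:{3,4,6} Grocery:{2,5,7,8,9} Sports:{1}
Ordered by (a.id, b.id); first 4.

3 | 4 ; 5 | 7 ; 8 | 9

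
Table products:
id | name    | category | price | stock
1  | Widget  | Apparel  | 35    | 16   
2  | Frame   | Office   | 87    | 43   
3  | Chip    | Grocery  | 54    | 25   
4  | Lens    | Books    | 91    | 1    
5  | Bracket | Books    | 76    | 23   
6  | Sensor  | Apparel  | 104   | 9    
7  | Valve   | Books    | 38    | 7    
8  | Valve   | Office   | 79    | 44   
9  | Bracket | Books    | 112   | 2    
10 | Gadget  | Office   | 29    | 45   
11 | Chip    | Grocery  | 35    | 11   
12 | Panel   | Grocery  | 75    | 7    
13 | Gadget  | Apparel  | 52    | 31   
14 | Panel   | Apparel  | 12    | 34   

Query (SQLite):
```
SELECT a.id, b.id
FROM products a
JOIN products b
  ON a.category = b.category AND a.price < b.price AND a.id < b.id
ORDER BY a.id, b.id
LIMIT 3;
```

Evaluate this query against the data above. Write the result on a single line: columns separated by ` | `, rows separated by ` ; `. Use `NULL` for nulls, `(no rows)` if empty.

1 | 6 ; 1 | 13 ; 3 | 12

Pairs (a,b) with same category, a.price < b.price, a.id < b.id.
category groups: Apparel:{1,6,13,14} Books:{4,5,7,9} Grocery:{3,11,12} Office:{2,8,10}
Ordered by (a.id, b.id); first 3.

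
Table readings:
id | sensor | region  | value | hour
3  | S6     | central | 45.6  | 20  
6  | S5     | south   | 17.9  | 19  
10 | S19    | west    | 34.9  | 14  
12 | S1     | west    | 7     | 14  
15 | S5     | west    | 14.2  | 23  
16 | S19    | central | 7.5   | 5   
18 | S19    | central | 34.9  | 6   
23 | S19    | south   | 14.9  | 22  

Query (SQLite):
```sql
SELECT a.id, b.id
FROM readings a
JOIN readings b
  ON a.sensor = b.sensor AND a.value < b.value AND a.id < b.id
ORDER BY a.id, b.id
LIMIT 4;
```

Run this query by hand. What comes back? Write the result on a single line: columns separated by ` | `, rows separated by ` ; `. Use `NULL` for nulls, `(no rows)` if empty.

Pairs (a,b) with same sensor, a.value < b.value, a.id < b.id.
sensor groups: S1:{12} S19:{10,16,18,23} S5:{6,15} S6:{3}
Ordered by (a.id, b.id); first 4.

16 | 18 ; 16 | 23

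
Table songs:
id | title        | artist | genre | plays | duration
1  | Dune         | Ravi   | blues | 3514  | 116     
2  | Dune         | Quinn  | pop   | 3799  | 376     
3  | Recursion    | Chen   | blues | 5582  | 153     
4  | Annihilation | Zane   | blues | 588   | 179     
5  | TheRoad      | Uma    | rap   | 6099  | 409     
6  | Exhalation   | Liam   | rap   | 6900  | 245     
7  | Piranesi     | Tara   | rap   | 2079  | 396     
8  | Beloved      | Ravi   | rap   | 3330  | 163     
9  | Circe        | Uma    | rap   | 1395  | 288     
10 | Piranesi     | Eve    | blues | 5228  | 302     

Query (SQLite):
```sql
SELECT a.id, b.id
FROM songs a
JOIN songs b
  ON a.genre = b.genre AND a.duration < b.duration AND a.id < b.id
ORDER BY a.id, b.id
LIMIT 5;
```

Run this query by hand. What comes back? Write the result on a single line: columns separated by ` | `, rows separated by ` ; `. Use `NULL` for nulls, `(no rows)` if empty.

Pairs (a,b) with same genre, a.duration < b.duration, a.id < b.id.
genre groups: blues:{1,3,4,10} pop:{2} rap:{5,6,7,8,9}
Ordered by (a.id, b.id); first 5.

1 | 3 ; 1 | 4 ; 1 | 10 ; 3 | 4 ; 3 | 10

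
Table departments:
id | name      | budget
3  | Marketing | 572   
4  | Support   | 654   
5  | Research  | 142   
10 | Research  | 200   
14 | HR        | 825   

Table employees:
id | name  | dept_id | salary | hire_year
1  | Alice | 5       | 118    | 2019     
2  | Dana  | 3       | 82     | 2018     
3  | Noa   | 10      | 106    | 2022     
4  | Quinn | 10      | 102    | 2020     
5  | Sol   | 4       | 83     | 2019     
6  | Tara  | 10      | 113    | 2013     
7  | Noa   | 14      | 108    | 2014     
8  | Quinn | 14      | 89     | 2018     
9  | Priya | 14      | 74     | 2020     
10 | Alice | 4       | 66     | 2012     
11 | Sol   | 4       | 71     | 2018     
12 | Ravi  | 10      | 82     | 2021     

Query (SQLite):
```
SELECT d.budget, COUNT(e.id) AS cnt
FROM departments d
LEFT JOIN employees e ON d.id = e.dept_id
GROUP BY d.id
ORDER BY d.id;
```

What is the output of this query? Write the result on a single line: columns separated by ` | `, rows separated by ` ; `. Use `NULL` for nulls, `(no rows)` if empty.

572 | 1 ; 654 | 3 ; 142 | 1 ; 200 | 4 ; 825 | 3

LEFT JOIN keeps every departments row; unmatched ones get NULL for employees columns.
Group by departments.id and compute COUNT(e.id). COUNT(col) of an all-NULL group is 0.
  3: ids {2} → COUNT(e.id)=1
  4: ids {5, 10, 11} → COUNT(e.id)=3
  5: ids {1} → COUNT(e.id)=1
  10: ids {3, 4, 6, 12} → COUNT(e.id)=4
  14: ids {7, 8, 9} → COUNT(e.id)=3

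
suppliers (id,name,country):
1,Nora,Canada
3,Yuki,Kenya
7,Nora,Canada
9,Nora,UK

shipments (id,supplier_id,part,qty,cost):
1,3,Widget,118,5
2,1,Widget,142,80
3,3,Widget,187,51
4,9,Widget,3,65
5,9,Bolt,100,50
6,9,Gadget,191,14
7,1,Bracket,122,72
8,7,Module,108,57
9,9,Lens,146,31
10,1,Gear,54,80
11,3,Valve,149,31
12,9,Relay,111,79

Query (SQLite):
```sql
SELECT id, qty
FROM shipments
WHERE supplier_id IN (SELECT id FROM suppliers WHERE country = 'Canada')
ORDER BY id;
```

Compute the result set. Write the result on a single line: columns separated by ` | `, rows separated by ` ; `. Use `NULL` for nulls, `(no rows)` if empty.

2 | 142 ; 7 | 122 ; 8 | 108 ; 10 | 54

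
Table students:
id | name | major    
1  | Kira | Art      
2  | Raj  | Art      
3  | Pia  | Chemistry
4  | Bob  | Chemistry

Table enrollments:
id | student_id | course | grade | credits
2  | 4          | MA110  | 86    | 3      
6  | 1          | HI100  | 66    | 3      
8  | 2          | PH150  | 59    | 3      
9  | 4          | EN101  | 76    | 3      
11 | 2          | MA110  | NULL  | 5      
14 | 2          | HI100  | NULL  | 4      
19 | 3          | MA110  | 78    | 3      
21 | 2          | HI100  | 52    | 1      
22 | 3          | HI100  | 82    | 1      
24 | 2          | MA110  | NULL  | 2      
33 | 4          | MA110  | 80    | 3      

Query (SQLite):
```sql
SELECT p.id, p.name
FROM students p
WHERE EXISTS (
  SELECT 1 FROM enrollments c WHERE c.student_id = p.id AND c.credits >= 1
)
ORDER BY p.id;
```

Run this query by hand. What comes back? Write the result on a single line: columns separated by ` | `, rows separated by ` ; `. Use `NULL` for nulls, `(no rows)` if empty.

1 | Kira ; 2 | Raj ; 3 | Pia ; 4 | Bob

For each students row, check whether any enrollments with matching student_id has credits >= 1.
Keep rows where that is true.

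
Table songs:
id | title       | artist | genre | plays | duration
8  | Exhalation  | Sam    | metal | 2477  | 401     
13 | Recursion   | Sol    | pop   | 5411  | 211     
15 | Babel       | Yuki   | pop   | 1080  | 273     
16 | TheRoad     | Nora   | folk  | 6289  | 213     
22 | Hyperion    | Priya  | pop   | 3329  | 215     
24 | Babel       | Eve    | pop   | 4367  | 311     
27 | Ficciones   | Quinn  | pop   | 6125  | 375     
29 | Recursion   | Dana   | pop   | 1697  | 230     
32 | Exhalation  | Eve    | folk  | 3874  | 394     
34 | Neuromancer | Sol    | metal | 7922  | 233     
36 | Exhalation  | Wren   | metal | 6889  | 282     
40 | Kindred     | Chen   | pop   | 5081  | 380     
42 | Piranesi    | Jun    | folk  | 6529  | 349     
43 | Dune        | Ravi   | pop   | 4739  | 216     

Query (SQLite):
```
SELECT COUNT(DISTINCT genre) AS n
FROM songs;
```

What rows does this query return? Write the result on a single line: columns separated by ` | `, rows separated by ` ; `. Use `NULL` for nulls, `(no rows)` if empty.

3

Count distinct non-NULL genre values.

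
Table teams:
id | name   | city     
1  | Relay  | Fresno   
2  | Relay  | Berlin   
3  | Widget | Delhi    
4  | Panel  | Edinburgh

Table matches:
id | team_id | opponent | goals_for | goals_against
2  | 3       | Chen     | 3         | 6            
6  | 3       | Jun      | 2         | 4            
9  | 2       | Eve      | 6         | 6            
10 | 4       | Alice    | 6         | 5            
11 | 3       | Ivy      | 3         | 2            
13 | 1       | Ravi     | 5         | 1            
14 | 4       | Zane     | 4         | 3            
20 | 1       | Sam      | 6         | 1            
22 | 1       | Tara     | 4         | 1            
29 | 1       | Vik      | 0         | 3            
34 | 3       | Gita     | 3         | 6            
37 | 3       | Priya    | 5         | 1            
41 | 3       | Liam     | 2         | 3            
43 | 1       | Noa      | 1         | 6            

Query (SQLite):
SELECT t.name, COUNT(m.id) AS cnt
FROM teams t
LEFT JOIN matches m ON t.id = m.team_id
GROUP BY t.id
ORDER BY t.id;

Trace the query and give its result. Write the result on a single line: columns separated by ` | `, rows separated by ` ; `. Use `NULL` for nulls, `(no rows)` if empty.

Relay | 5 ; Relay | 1 ; Widget | 6 ; Panel | 2

LEFT JOIN keeps every teams row; unmatched ones get NULL for matches columns.
Group by teams.id and compute COUNT(m.id). COUNT(col) of an all-NULL group is 0.
  1: ids {13, 20, 22, 29, 43} → COUNT(m.id)=5
  2: ids {9} → COUNT(m.id)=1
  3: ids {2, 6, 11, 34, 37, 41} → COUNT(m.id)=6
  4: ids {10, 14} → COUNT(m.id)=2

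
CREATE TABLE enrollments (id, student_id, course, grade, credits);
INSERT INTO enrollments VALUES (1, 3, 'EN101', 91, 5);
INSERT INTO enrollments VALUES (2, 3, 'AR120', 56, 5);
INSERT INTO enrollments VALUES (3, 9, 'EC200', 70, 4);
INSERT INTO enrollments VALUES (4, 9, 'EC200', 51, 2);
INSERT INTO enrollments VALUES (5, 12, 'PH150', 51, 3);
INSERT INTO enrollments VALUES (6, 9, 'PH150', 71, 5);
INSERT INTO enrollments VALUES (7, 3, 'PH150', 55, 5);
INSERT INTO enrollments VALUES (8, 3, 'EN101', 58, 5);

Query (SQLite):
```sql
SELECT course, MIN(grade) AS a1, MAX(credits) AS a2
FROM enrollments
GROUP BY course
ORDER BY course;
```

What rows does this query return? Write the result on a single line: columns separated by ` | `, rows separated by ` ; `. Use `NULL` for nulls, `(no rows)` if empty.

Group enrollments by course.
Per group compute: MIN(grade), MAX(credits).
  AR120: ids {2} → MIN(grade)=56, MAX(credits)=5
  EC200: ids {3, 4} → MIN(grade)=51, MAX(credits)=4
  EN101: ids {1, 8} → MIN(grade)=58, MAX(credits)=5
  PH150: ids {5, 6, 7} → MIN(grade)=51, MAX(credits)=5

AR120 | 56 | 5 ; EC200 | 51 | 4 ; EN101 | 58 | 5 ; PH150 | 51 | 5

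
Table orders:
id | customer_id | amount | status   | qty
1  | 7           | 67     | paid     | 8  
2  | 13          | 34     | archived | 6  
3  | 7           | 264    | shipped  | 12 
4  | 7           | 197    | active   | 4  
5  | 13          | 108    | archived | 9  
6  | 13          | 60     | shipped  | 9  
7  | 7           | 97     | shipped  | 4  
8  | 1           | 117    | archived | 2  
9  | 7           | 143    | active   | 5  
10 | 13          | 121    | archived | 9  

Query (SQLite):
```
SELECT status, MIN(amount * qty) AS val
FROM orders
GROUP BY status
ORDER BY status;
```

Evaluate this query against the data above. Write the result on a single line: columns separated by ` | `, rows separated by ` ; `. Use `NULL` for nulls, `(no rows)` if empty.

active | 715 ; archived | 204 ; paid | 536 ; shipped | 388

For each row compute amount * qty.
Group by status; take MIN of the expression per group.
  active: ids {4, 9} → MIN(amount * qty)=715
  archived: ids {2, 5, 8, 10} → MIN(amount * qty)=204
  paid: ids {1} → MIN(amount * qty)=536
  shipped: ids {3, 6, 7} → MIN(amount * qty)=388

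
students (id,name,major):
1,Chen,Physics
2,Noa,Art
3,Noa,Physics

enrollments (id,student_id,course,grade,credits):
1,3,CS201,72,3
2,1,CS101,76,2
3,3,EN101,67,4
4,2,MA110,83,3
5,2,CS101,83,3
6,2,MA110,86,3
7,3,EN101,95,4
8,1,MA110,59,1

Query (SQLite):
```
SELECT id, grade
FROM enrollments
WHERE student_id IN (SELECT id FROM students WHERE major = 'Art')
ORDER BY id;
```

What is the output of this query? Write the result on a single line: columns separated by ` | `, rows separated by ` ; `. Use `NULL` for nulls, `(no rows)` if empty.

4 | 83 ; 5 | 83 ; 6 | 86

Inner query: students.id where major = 'Art'.
Outer: keep enrollments rows whose student_id is in that set.
Inner query → {2}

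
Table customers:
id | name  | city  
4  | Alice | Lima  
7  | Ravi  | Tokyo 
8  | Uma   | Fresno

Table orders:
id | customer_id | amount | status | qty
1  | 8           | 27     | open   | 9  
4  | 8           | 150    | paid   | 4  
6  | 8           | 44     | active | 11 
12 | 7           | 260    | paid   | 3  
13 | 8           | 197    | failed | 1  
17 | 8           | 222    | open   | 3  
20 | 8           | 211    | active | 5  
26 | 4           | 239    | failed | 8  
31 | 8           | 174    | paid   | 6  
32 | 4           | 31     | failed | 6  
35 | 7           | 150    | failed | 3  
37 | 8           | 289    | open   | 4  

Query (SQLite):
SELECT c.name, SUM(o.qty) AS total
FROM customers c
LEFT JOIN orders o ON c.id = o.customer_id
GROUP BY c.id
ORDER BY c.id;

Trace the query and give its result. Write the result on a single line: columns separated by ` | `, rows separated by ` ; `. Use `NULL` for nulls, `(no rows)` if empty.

LEFT JOIN keeps every customers row; unmatched ones get NULL for orders columns.
Group by customers.id and compute SUM(o.qty). SUM over an all-NULL group is NULL.
  4: ids {26, 32} → SUM(o.qty)=14
  7: ids {12, 35} → SUM(o.qty)=6
  8: ids {1, 4, 6, 13, 17, 20, 31, 37} → SUM(o.qty)=43

Alice | 14 ; Ravi | 6 ; Uma | 43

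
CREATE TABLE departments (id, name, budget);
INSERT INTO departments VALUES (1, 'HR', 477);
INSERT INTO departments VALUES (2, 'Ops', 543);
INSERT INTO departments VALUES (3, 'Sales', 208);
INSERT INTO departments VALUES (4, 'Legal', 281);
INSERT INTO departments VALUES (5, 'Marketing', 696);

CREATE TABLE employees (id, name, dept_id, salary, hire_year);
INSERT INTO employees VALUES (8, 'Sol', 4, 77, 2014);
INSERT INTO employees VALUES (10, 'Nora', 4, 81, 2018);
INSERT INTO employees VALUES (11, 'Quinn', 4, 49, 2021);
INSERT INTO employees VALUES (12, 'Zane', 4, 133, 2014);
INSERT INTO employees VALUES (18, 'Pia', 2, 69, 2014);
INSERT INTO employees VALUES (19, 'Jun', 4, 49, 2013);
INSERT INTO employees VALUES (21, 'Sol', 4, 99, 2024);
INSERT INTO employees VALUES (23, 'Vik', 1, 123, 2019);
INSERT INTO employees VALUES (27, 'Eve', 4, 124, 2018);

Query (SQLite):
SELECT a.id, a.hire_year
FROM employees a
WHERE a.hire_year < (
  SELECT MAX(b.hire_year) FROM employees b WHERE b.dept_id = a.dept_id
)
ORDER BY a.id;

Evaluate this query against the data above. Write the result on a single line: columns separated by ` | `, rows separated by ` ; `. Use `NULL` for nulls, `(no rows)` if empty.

8 | 2014 ; 10 | 2018 ; 11 | 2021 ; 12 | 2014 ; 19 | 2013 ; 27 | 2018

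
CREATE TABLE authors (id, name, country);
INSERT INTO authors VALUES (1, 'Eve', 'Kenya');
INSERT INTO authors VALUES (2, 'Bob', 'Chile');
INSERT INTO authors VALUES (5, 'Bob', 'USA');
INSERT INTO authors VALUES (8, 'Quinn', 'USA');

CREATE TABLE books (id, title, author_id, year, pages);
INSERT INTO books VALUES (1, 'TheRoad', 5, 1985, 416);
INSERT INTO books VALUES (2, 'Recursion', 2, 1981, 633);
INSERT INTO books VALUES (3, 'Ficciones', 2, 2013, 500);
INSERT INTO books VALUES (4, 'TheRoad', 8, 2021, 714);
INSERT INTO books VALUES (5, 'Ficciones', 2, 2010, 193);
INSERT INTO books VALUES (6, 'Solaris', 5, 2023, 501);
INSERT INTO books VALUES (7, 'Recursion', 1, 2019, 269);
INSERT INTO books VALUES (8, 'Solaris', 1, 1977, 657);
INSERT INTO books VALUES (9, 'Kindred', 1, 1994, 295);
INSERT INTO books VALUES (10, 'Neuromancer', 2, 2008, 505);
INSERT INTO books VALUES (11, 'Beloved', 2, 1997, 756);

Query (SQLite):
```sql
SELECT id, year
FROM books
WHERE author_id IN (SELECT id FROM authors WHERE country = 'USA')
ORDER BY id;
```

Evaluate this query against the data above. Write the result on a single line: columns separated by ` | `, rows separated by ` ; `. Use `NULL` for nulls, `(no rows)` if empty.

Inner query: authors.id where country = 'USA'.
Outer: keep books rows whose author_id is in that set.
Inner query → {5, 8}

1 | 1985 ; 4 | 2021 ; 6 | 2023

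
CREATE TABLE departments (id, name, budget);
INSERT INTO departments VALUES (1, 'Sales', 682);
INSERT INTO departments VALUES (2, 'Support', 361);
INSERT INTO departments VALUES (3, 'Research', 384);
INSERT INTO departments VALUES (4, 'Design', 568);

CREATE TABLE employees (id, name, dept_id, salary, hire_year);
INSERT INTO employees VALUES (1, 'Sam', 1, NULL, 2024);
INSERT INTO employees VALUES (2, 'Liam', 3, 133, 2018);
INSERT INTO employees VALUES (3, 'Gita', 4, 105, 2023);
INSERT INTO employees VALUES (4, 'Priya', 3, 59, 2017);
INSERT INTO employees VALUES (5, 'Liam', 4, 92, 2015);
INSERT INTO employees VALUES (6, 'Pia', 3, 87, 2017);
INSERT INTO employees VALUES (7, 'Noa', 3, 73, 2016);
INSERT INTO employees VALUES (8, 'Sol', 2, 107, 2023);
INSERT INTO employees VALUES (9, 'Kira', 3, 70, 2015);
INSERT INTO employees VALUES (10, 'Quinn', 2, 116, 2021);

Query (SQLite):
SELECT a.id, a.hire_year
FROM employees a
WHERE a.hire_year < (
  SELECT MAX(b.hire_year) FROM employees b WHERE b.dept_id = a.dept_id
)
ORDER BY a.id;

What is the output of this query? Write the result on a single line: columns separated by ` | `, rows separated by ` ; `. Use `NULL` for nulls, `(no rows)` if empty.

For each employees row a, compute MAX(hire_year) over rows sharing a.dept_id.
Keep row a if a.hire_year < that per-group MAX.
  dept_id=1: MAX(hire_year) = 2024
  dept_id=2: MAX(hire_year) = 2023
  dept_id=3: MAX(hire_year) = 2018
  dept_id=4: MAX(hire_year) = 2023

4 | 2017 ; 5 | 2015 ; 6 | 2017 ; 7 | 2016 ; 9 | 2015 ; 10 | 2021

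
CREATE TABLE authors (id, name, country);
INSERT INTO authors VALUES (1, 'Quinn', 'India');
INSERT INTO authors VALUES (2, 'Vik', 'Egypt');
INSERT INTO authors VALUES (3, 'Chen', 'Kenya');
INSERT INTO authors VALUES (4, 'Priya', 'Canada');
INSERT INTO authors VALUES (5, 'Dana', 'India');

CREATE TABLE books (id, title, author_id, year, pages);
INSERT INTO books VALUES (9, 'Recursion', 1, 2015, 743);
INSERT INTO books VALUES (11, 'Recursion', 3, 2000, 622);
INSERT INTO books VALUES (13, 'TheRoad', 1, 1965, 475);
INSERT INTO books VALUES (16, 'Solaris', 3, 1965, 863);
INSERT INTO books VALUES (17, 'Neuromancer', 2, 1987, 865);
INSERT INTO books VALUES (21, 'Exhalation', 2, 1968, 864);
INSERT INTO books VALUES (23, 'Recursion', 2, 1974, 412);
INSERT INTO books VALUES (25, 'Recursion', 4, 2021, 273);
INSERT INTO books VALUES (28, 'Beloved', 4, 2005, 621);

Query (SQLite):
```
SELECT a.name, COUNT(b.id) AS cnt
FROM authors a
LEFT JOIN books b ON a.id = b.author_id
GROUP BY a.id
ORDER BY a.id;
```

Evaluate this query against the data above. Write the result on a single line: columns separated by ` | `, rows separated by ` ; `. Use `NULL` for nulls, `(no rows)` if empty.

LEFT JOIN keeps every authors row; unmatched ones get NULL for books columns.
Group by authors.id and compute COUNT(b.id). COUNT(col) of an all-NULL group is 0.
  1: ids {9, 13} → COUNT(b.id)=2
  2: ids {17, 21, 23} → COUNT(b.id)=3
  3: ids {11, 16} → COUNT(b.id)=2
  4: ids {25, 28} → COUNT(b.id)=2
  5: ids {—} → COUNT(b.id)=0

Quinn | 2 ; Vik | 3 ; Chen | 2 ; Priya | 2 ; Dana | 0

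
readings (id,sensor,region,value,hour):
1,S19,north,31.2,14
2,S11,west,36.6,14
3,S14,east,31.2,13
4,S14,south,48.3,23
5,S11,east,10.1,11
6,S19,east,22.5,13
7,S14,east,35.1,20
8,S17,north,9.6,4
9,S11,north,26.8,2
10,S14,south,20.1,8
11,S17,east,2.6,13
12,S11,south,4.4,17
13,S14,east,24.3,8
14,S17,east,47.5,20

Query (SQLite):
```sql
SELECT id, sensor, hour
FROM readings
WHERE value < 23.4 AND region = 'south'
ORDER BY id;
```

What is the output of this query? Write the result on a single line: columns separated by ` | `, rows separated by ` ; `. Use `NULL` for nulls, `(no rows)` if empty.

10 | S14 | 8 ; 12 | S11 | 17

value < 23.4: ids {5, 6, 8, 10, 11, 12}
region = 'south': ids {4, 10, 12}
Combine with AND.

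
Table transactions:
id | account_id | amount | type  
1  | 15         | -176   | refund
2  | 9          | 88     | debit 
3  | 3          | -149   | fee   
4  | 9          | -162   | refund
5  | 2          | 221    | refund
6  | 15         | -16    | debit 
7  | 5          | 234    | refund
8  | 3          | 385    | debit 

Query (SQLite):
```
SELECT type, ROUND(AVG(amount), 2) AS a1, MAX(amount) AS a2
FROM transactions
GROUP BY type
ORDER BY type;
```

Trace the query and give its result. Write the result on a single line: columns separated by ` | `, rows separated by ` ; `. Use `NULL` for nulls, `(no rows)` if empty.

Group transactions by type.
Per group compute: ROUND(AVG(amount), 2), MAX(amount).
  debit: ids {2, 6, 8} → ROUND(AVG(amount), 2)=152.33, MAX(amount)=385
  fee: ids {3} → ROUND(AVG(amount), 2)=-149, MAX(amount)=-149
  refund: ids {1, 4, 5, 7} → ROUND(AVG(amount), 2)=29.25, MAX(amount)=234

debit | 152.33 | 385 ; fee | -149 | -149 ; refund | 29.25 | 234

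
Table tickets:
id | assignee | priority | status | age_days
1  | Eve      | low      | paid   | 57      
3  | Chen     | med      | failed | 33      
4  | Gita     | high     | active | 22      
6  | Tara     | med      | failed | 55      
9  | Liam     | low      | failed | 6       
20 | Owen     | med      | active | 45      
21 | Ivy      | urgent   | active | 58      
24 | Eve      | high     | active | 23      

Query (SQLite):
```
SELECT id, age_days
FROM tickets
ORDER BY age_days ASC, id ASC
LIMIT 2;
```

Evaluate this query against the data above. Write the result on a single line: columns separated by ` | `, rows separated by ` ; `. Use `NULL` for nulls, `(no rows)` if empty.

Sort by age_days asc, tiebreak id asc: (6, id=9), (22, id=4), (23, id=24), (33, id=3), (45, id=20) …. Take first 2.

9 | 6 ; 4 | 22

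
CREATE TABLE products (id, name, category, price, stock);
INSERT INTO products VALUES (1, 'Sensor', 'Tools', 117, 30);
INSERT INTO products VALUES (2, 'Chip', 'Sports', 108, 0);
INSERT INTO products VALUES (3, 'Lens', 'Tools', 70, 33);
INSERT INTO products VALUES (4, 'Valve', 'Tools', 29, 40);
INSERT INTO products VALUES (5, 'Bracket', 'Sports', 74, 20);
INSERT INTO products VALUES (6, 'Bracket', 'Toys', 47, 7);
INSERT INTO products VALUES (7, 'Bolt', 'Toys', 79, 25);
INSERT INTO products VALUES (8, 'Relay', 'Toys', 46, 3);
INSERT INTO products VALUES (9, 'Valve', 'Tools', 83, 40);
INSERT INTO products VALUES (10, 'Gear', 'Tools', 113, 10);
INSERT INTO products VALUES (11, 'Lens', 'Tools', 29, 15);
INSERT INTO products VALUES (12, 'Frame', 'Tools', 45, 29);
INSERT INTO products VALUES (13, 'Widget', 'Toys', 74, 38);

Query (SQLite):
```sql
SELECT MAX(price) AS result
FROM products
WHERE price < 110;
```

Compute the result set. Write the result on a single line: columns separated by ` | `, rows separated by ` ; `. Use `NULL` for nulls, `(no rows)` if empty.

Rows where price < 110 → price values: [108, 70, 29, 74, 47, 79, 46, 83, 29, 45, 74].
MAX of non-NULL values = 108.

108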